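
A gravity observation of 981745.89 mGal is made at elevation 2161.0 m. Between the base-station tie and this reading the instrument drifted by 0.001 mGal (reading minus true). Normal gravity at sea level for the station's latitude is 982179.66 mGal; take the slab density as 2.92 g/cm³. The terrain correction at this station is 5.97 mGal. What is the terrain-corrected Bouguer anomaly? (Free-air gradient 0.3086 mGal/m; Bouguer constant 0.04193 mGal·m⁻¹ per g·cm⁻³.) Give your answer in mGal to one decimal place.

-25.5

Drift-corrected reading = 981745.89 − (0.001) = 981745.889 mGal
Free-air correction = 0.3086 × 2161.0 = 666.88 mGal
Free-air anomaly = 981745.889 − 982179.66 + (666.88) = 233.109 mGal
Bouguer slab correction = 0.04193 × 2.92 × 2161.0 = 264.58 mGal
Simple Bouguer anomaly = 233.109 − (264.58) = -31.471 mGal
Complete Bouguer anomaly = -31.471 + 5.97 = -25.501 mGal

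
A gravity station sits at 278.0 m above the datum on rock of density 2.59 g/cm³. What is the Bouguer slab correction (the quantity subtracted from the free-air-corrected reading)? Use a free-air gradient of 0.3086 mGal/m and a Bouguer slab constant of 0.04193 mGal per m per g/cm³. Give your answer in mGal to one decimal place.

Bouguer slab correction = 0.04193 × 2.59 × 278.0 = 30.2 mGal

30.2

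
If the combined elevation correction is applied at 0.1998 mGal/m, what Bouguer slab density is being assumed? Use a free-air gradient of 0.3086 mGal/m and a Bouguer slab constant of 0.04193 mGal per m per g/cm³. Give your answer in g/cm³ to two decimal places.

2.59

0.1998 = 0.3086 − 0.04193 × ρ
ρ = (0.3086 − 0.1998) / 0.04193 = 2.59 g/cm³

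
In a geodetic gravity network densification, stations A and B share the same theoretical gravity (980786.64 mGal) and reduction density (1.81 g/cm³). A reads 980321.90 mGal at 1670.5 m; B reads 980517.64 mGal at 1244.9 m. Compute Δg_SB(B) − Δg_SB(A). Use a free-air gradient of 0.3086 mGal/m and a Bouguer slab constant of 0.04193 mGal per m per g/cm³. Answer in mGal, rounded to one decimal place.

96.7

Δg_SB(A) = 980321.90 − 980786.64 + 0.3086×1670.5 − 0.04193×1.81×1670.5 = -76.00 mGal
Δg_SB(B) = 980517.64 − 980786.64 + 0.3086×1244.9 − 0.04193×1.81×1244.9 = 20.70 mGal
Difference = 20.70 − (-76.00) = 96.70 mGal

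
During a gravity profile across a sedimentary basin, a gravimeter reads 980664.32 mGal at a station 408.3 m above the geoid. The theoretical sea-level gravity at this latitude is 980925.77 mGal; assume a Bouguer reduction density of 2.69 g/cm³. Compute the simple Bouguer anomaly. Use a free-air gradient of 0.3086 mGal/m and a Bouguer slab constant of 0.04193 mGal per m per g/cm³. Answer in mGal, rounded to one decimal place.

Free-air correction = 0.3086 × 408.3 = 126.00 mGal
Free-air anomaly = 980664.32 − 980925.77 + (126.00) = -135.45 mGal
Bouguer slab correction = 0.04193 × 2.69 × 408.3 = 46.05 mGal
Simple Bouguer anomaly = -135.45 − (46.05) = -181.50 mGal

-181.5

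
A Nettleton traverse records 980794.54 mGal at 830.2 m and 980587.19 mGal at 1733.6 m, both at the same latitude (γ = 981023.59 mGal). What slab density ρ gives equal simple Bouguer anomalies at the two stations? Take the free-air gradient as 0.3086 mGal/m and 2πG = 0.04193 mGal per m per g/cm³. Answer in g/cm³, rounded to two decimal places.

1.89

Δg_obs = 980587.19 − 980794.54 = -207.35 mGal over Δh = 1733.6 − 830.2 = 903.4 m
Equal Bouguer anomalies ⇒ Δg_obs + (0.3086 − 0.04193ρ)·Δh = 0
0.3086 − 0.04193ρ = −Δg_obs/Δh = 0.22952
ρ = (0.3086 − 0.22952) / 0.04193 = 1.89 g/cm³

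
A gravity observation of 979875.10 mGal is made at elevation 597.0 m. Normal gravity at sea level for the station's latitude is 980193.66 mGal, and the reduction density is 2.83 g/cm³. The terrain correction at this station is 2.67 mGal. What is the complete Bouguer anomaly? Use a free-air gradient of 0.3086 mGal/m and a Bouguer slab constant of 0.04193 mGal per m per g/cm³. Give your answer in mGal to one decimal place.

-202.5

Free-air correction = 0.3086 × 597.0 = 184.23 mGal
Free-air anomaly = 979875.10 − 980193.66 + (184.23) = -134.33 mGal
Bouguer slab correction = 0.04193 × 2.83 × 597.0 = 70.84 mGal
Simple Bouguer anomaly = -134.33 − (70.84) = -205.17 mGal
Complete Bouguer anomaly = -205.17 + 2.67 = -202.50 mGal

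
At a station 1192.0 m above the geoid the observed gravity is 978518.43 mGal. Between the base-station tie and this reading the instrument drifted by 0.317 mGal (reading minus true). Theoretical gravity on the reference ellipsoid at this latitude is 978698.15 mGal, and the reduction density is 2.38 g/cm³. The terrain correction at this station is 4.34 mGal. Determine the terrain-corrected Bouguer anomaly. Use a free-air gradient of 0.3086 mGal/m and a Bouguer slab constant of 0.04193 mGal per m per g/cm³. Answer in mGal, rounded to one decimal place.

73.2

Drift-corrected reading = 978518.43 − (0.317) = 978518.113 mGal
Free-air correction = 0.3086 × 1192.0 = 367.85 mGal
Free-air anomaly = 978518.113 − 978698.15 + (367.85) = 187.813 mGal
Bouguer slab correction = 0.04193 × 2.38 × 1192.0 = 118.95 mGal
Simple Bouguer anomaly = 187.813 − (118.95) = 68.863 mGal
Complete Bouguer anomaly = 68.863 + 4.34 = 73.203 mGal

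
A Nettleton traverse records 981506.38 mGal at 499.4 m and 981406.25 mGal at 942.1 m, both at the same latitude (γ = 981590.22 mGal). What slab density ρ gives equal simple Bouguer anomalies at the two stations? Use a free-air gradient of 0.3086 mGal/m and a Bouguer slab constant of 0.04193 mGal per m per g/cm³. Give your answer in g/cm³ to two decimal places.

1.97

Δg_obs = 981406.25 − 981506.38 = -100.13 mGal over Δh = 942.1 − 499.4 = 442.7 m
Equal Bouguer anomalies ⇒ Δg_obs + (0.3086 − 0.04193ρ)·Δh = 0
0.3086 − 0.04193ρ = −Δg_obs/Δh = 0.22618
ρ = (0.3086 − 0.22618) / 0.04193 = 1.97 g/cm³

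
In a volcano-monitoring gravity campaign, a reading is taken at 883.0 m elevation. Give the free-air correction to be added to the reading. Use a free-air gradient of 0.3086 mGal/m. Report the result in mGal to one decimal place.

272.5

Free-air correction = 0.3086 × 883.0 = 272.5 mGal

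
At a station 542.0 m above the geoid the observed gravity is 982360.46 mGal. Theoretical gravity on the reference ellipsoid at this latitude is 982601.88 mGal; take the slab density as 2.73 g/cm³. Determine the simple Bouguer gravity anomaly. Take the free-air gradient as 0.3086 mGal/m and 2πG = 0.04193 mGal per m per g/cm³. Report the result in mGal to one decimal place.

-136.2

Free-air correction = 0.3086 × 542.0 = 167.26 mGal
Free-air anomaly = 982360.46 − 982601.88 + (167.26) = -74.16 mGal
Bouguer slab correction = 0.04193 × 2.73 × 542.0 = 62.04 mGal
Simple Bouguer anomaly = -74.16 − (62.04) = -136.20 mGal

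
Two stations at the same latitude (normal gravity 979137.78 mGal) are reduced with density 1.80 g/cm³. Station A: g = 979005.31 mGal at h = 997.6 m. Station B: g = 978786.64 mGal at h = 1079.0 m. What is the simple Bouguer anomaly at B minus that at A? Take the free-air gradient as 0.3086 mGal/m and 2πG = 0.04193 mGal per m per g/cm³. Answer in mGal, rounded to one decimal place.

Δg_SB(A) = 979005.31 − 979137.78 + 0.3086×997.6 − 0.04193×1.80×997.6 = 100.10 mGal
Δg_SB(B) = 978786.64 − 979137.78 + 0.3086×1079.0 − 0.04193×1.80×1079.0 = -99.60 mGal
Difference = -99.60 − (100.10) = -199.70 mGal

-199.7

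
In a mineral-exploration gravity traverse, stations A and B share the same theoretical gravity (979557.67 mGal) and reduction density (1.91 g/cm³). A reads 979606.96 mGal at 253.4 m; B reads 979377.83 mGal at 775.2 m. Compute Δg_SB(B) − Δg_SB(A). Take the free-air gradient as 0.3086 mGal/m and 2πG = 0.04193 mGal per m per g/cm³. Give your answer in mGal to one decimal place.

Δg_SB(A) = 979606.96 − 979557.67 + 0.3086×253.4 − 0.04193×1.91×253.4 = 107.20 mGal
Δg_SB(B) = 979377.83 − 979557.67 + 0.3086×775.2 − 0.04193×1.91×775.2 = -2.70 mGal
Difference = -2.70 − (107.20) = -109.90 mGal

-109.9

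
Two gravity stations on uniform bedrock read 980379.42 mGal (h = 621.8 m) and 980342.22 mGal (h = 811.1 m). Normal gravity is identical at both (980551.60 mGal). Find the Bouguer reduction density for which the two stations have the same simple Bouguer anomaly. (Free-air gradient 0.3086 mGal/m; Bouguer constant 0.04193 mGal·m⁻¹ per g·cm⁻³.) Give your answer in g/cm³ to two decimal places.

2.67

Δg_obs = 980342.22 − 980379.42 = -37.20 mGal over Δh = 811.1 − 621.8 = 189.3 m
Equal Bouguer anomalies ⇒ Δg_obs + (0.3086 − 0.04193ρ)·Δh = 0
0.3086 − 0.04193ρ = −Δg_obs/Δh = 0.19651
ρ = (0.3086 − 0.19651) / 0.04193 = 2.67 g/cm³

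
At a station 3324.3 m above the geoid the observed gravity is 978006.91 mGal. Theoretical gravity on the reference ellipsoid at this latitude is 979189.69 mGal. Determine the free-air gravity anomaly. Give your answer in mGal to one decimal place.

-156.9

Free-air correction = 0.3086 × 3324.3 = 1025.88 mGal
Free-air anomaly = 978006.91 − 979189.69 + (1025.88) = -156.90 mGal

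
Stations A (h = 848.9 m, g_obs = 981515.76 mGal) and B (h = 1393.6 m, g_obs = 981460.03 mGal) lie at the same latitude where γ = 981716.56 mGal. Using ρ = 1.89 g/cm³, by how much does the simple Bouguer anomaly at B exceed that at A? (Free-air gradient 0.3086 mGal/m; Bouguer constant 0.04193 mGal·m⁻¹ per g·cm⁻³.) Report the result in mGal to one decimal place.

Δg_SB(A) = 981515.76 − 981716.56 + 0.3086×848.9 − 0.04193×1.89×848.9 = -6.10 mGal
Δg_SB(B) = 981460.03 − 981716.56 + 0.3086×1393.6 − 0.04193×1.89×1393.6 = 63.10 mGal
Difference = 63.10 − (-6.10) = 69.20 mGal

69.2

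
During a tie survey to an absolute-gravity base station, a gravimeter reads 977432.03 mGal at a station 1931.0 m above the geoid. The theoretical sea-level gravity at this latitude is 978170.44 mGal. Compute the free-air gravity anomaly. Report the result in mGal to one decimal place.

-142.5

Free-air correction = 0.3086 × 1931.0 = 595.91 mGal
Free-air anomaly = 977432.03 − 978170.44 + (595.91) = -142.50 mGal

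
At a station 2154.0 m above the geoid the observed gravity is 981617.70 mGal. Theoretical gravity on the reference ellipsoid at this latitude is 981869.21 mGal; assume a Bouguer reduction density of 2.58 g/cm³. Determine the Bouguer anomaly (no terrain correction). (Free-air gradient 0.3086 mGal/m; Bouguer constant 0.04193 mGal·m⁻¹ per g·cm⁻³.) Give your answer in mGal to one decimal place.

180.2

Free-air correction = 0.3086 × 2154.0 = 664.72 mGal
Free-air anomaly = 981617.70 − 981869.21 + (664.72) = 413.21 mGal
Bouguer slab correction = 0.04193 × 2.58 × 2154.0 = 233.02 mGal
Simple Bouguer anomaly = 413.21 − (233.02) = 180.19 mGal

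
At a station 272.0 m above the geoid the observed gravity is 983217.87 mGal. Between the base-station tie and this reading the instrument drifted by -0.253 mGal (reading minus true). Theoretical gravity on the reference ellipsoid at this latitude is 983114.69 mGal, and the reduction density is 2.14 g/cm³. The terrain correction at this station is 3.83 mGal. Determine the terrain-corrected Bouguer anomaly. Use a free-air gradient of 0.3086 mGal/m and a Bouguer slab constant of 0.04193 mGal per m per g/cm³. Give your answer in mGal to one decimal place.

166.8

Drift-corrected reading = 983217.87 − (-0.253) = 983218.123 mGal
Free-air correction = 0.3086 × 272.0 = 83.94 mGal
Free-air anomaly = 983218.123 − 983114.69 + (83.94) = 187.373 mGal
Bouguer slab correction = 0.04193 × 2.14 × 272.0 = 24.41 mGal
Simple Bouguer anomaly = 187.373 − (24.41) = 162.963 mGal
Complete Bouguer anomaly = 162.963 + 3.83 = 166.793 mGal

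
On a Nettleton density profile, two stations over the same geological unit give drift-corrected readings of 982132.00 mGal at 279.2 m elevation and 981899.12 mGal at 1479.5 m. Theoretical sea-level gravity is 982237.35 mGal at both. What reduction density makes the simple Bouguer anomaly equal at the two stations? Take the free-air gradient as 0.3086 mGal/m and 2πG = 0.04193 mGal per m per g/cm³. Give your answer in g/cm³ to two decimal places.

Δg_obs = 981899.12 − 982132.00 = -232.88 mGal over Δh = 1479.5 − 279.2 = 1200.3 m
Equal Bouguer anomalies ⇒ Δg_obs + (0.3086 − 0.04193ρ)·Δh = 0
0.3086 − 0.04193ρ = −Δg_obs/Δh = 0.19402
ρ = (0.3086 − 0.19402) / 0.04193 = 2.73 g/cm³

2.73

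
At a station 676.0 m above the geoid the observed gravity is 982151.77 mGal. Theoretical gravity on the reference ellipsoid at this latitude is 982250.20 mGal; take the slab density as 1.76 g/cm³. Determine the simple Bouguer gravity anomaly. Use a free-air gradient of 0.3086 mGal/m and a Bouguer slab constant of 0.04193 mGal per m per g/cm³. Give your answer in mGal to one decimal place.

60.3

Free-air correction = 0.3086 × 676.0 = 208.61 mGal
Free-air anomaly = 982151.77 − 982250.20 + (208.61) = 110.18 mGal
Bouguer slab correction = 0.04193 × 1.76 × 676.0 = 49.89 mGal
Simple Bouguer anomaly = 110.18 − (49.89) = 60.29 mGal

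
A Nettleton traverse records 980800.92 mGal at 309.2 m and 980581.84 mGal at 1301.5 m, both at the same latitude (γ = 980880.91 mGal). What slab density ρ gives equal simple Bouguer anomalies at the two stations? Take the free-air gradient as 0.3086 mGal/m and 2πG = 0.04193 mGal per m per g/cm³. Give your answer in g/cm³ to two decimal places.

2.09

Δg_obs = 980581.84 − 980800.92 = -219.08 mGal over Δh = 1301.5 − 309.2 = 992.3 m
Equal Bouguer anomalies ⇒ Δg_obs + (0.3086 − 0.04193ρ)·Δh = 0
0.3086 − 0.04193ρ = −Δg_obs/Δh = 0.22078
ρ = (0.3086 − 0.22078) / 0.04193 = 2.09 g/cm³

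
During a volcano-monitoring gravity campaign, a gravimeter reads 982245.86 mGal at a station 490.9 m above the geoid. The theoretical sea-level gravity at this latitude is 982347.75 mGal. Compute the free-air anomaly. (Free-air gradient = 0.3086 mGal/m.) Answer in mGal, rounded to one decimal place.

Free-air correction = 0.3086 × 490.9 = 151.49 mGal
Free-air anomaly = 982245.86 − 982347.75 + (151.49) = 49.60 mGal

49.6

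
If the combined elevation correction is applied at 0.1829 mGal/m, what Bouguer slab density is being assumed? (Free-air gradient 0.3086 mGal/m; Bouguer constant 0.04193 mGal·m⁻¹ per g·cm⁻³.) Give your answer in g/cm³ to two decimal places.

3.00

0.1829 = 0.3086 − 0.04193 × ρ
ρ = (0.3086 − 0.1829) / 0.04193 = 3.00 g/cm³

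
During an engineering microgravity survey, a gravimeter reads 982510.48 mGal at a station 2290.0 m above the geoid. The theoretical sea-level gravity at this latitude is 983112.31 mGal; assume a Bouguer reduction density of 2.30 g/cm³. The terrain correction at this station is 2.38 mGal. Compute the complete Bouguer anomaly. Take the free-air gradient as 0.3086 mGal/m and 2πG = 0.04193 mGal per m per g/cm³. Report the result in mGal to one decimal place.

Free-air correction = 0.3086 × 2290.0 = 706.69 mGal
Free-air anomaly = 982510.48 − 983112.31 + (706.69) = 104.86 mGal
Bouguer slab correction = 0.04193 × 2.30 × 2290.0 = 220.85 mGal
Simple Bouguer anomaly = 104.86 − (220.85) = -115.99 mGal
Complete Bouguer anomaly = -115.99 + 2.38 = -113.61 mGal

-113.6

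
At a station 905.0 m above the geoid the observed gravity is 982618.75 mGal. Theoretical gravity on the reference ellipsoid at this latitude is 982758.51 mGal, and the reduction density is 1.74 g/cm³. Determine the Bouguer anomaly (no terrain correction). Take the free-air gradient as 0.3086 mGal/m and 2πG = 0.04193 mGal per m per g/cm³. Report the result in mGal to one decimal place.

Free-air correction = 0.3086 × 905.0 = 279.28 mGal
Free-air anomaly = 982618.75 − 982758.51 + (279.28) = 139.52 mGal
Bouguer slab correction = 0.04193 × 1.74 × 905.0 = 66.03 mGal
Simple Bouguer anomaly = 139.52 − (66.03) = 73.49 mGal

73.5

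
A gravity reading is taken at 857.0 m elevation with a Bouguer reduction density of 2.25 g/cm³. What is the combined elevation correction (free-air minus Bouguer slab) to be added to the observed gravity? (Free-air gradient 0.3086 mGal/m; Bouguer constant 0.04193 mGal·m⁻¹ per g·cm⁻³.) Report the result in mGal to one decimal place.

Combined gradient = 0.3086 − 0.04193 × 2.25 = 0.2142575 mGal/m
Combined elevation correction = 0.2142575 × 857.0 = 183.6 mGal

183.6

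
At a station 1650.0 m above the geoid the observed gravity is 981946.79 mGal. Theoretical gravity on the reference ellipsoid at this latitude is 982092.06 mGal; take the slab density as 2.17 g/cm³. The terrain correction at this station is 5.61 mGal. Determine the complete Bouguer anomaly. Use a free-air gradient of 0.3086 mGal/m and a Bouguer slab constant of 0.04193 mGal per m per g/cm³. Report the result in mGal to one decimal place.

219.4

Free-air correction = 0.3086 × 1650.0 = 509.19 mGal
Free-air anomaly = 981946.79 − 982092.06 + (509.19) = 363.92 mGal
Bouguer slab correction = 0.04193 × 2.17 × 1650.0 = 150.13 mGal
Simple Bouguer anomaly = 363.92 − (150.13) = 213.79 mGal
Complete Bouguer anomaly = 213.79 + 5.61 = 219.40 mGal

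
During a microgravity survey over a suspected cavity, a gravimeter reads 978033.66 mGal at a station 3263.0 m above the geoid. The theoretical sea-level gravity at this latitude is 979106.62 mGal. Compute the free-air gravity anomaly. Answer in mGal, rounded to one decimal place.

-66.0

Free-air correction = 0.3086 × 3263.0 = 1006.96 mGal
Free-air anomaly = 978033.66 − 979106.62 + (1006.96) = -66.00 mGal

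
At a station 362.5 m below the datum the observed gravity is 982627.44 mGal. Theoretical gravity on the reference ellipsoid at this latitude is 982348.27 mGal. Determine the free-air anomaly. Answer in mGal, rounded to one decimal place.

Free-air correction = 0.3086 × -362.5 = -111.87 mGal
Free-air anomaly = 982627.44 − 982348.27 + (-111.87) = 167.30 mGal

167.3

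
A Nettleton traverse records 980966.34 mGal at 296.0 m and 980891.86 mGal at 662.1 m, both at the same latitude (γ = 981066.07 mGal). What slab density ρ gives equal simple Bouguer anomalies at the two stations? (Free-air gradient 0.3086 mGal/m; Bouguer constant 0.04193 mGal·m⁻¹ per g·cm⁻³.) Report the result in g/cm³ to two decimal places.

2.51

Δg_obs = 980891.86 − 980966.34 = -74.48 mGal over Δh = 662.1 − 296.0 = 366.1 m
Equal Bouguer anomalies ⇒ Δg_obs + (0.3086 − 0.04193ρ)·Δh = 0
0.3086 − 0.04193ρ = −Δg_obs/Δh = 0.20344
ρ = (0.3086 − 0.20344) / 0.04193 = 2.51 g/cm³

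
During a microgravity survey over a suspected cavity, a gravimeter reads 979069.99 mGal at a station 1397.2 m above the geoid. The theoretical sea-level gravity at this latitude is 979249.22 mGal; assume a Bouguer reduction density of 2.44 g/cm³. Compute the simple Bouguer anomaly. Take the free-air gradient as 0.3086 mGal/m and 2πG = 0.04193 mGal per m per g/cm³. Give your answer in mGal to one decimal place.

Free-air correction = 0.3086 × 1397.2 = 431.18 mGal
Free-air anomaly = 979069.99 − 979249.22 + (431.18) = 251.95 mGal
Bouguer slab correction = 0.04193 × 2.44 × 1397.2 = 142.95 mGal
Simple Bouguer anomaly = 251.95 − (142.95) = 109.00 mGal

109.0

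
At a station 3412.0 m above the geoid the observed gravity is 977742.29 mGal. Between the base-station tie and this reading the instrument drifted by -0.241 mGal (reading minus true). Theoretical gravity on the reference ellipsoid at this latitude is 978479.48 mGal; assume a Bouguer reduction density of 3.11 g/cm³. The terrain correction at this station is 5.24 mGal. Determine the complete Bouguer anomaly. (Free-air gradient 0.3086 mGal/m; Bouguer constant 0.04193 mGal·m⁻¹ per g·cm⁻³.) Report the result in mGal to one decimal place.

-123.7

Drift-corrected reading = 977742.29 − (-0.241) = 977742.531 mGal
Free-air correction = 0.3086 × 3412.0 = 1052.94 mGal
Free-air anomaly = 977742.531 − 978479.48 + (1052.94) = 315.991 mGal
Bouguer slab correction = 0.04193 × 3.11 × 3412.0 = 444.93 mGal
Simple Bouguer anomaly = 315.991 − (444.93) = -128.939 mGal
Complete Bouguer anomaly = -128.939 + 5.24 = -123.699 mGal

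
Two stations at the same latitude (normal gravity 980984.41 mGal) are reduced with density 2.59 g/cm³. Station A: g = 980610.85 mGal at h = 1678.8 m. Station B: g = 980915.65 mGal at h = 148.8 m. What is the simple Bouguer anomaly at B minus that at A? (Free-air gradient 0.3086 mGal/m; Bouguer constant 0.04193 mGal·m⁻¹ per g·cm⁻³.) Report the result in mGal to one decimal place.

-1.2

Δg_SB(A) = 980610.85 − 980984.41 + 0.3086×1678.8 − 0.04193×2.59×1678.8 = -37.80 mGal
Δg_SB(B) = 980915.65 − 980984.41 + 0.3086×148.8 − 0.04193×2.59×148.8 = -39.00 mGal
Difference = -39.00 − (-37.80) = -1.20 mGal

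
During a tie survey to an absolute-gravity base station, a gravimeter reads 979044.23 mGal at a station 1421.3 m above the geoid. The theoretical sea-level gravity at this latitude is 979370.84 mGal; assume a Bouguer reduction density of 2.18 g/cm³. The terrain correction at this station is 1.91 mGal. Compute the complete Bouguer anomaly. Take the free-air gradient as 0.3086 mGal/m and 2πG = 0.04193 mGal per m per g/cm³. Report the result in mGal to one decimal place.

-16.0

Free-air correction = 0.3086 × 1421.3 = 438.61 mGal
Free-air anomaly = 979044.23 − 979370.84 + (438.61) = 112.00 mGal
Bouguer slab correction = 0.04193 × 2.18 × 1421.3 = 129.92 mGal
Simple Bouguer anomaly = 112.00 − (129.92) = -17.92 mGal
Complete Bouguer anomaly = -17.92 + 1.91 = -16.01 mGal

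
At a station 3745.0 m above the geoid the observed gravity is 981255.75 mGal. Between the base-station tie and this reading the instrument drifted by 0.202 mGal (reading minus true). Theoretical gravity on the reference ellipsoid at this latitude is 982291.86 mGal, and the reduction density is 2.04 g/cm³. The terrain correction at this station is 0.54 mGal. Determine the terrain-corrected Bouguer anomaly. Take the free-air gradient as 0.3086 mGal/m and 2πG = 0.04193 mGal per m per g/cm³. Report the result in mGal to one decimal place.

-200.4

Drift-corrected reading = 981255.75 − (0.202) = 981255.548 mGal
Free-air correction = 0.3086 × 3745.0 = 1155.71 mGal
Free-air anomaly = 981255.548 − 982291.86 + (1155.71) = 119.398 mGal
Bouguer slab correction = 0.04193 × 2.04 × 3745.0 = 320.34 mGal
Simple Bouguer anomaly = 119.398 − (320.34) = -200.942 mGal
Complete Bouguer anomaly = -200.942 + 0.54 = -200.402 mGal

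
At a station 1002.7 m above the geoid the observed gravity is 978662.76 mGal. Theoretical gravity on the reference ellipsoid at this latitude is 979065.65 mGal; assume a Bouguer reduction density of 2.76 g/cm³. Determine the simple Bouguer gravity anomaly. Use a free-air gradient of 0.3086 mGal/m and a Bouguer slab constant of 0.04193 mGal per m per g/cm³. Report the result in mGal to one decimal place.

Free-air correction = 0.3086 × 1002.7 = 309.43 mGal
Free-air anomaly = 978662.76 − 979065.65 + (309.43) = -93.46 mGal
Bouguer slab correction = 0.04193 × 2.76 × 1002.7 = 116.04 mGal
Simple Bouguer anomaly = -93.46 − (116.04) = -209.50 mGal

-209.5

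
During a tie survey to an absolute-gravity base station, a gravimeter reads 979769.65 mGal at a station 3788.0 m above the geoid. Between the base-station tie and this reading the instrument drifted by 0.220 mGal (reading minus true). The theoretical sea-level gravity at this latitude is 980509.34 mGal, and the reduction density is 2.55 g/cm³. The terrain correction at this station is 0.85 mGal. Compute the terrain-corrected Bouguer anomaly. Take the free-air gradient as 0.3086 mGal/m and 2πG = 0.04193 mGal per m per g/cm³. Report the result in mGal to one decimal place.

24.9

Drift-corrected reading = 979769.65 − (0.220) = 979769.430 mGal
Free-air correction = 0.3086 × 3788.0 = 1168.98 mGal
Free-air anomaly = 979769.430 − 980509.34 + (1168.98) = 429.070 mGal
Bouguer slab correction = 0.04193 × 2.55 × 3788.0 = 405.02 mGal
Simple Bouguer anomaly = 429.070 − (405.02) = 24.050 mGal
Complete Bouguer anomaly = 24.050 + 0.85 = 24.900 mGal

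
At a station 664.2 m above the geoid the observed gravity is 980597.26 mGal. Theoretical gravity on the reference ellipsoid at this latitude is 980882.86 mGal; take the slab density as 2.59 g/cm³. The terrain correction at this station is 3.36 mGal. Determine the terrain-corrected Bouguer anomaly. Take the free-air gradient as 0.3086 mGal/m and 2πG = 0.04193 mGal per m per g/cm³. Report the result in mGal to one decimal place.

-149.4

Free-air correction = 0.3086 × 664.2 = 204.97 mGal
Free-air anomaly = 980597.26 − 980882.86 + (204.97) = -80.63 mGal
Bouguer slab correction = 0.04193 × 2.59 × 664.2 = 72.13 mGal
Simple Bouguer anomaly = -80.63 − (72.13) = -152.76 mGal
Complete Bouguer anomaly = -152.76 + 3.36 = -149.40 mGal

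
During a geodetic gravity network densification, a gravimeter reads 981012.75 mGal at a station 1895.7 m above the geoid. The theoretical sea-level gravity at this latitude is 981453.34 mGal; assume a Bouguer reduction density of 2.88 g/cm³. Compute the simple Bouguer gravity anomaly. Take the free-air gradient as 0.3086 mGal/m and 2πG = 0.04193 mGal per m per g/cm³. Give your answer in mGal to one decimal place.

Free-air correction = 0.3086 × 1895.7 = 585.01 mGal
Free-air anomaly = 981012.75 − 981453.34 + (585.01) = 144.42 mGal
Bouguer slab correction = 0.04193 × 2.88 × 1895.7 = 228.92 mGal
Simple Bouguer anomaly = 144.42 − (228.92) = -84.50 mGal

-84.5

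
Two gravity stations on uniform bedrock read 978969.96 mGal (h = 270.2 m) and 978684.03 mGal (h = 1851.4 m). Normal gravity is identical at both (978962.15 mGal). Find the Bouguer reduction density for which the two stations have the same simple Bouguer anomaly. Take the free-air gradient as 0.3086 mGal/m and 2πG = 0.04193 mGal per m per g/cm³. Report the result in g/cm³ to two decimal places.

3.05

Δg_obs = 978684.03 − 978969.96 = -285.93 mGal over Δh = 1851.4 − 270.2 = 1581.2 m
Equal Bouguer anomalies ⇒ Δg_obs + (0.3086 − 0.04193ρ)·Δh = 0
0.3086 − 0.04193ρ = −Δg_obs/Δh = 0.18083
ρ = (0.3086 − 0.18083) / 0.04193 = 3.05 g/cm³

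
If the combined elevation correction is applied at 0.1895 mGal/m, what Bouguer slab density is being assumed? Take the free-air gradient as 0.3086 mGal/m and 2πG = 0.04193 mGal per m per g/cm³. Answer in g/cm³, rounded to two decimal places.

0.1895 = 0.3086 − 0.04193 × ρ
ρ = (0.3086 − 0.1895) / 0.04193 = 2.84 g/cm³

2.84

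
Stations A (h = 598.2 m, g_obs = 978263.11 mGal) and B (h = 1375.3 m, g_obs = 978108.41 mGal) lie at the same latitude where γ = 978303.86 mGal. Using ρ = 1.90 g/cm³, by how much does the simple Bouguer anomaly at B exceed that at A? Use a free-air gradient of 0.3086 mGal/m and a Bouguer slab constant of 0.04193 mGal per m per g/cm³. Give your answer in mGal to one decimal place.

23.2

Δg_SB(A) = 978263.11 − 978303.86 + 0.3086×598.2 − 0.04193×1.90×598.2 = 96.20 mGal
Δg_SB(B) = 978108.41 − 978303.86 + 0.3086×1375.3 − 0.04193×1.90×1375.3 = 119.40 mGal
Difference = 119.40 − (96.20) = 23.20 mGal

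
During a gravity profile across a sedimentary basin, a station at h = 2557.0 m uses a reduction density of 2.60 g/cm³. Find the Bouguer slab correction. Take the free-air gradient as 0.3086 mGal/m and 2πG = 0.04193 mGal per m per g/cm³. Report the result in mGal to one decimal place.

Bouguer slab correction = 0.04193 × 2.60 × 2557.0 = 278.8 mGal

278.8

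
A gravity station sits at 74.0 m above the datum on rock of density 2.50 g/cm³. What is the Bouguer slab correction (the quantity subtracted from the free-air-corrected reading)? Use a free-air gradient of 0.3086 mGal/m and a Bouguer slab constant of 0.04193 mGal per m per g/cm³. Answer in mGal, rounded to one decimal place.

Bouguer slab correction = 0.04193 × 2.50 × 74.0 = 7.8 mGal

7.8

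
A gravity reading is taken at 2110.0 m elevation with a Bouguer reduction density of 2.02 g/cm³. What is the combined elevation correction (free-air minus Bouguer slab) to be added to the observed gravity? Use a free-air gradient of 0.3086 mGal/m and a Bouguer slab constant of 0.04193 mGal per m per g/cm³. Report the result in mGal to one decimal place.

472.4

Combined gradient = 0.3086 − 0.04193 × 2.02 = 0.2239014 mGal/m
Combined elevation correction = 0.2239014 × 2110.0 = 472.4 mGal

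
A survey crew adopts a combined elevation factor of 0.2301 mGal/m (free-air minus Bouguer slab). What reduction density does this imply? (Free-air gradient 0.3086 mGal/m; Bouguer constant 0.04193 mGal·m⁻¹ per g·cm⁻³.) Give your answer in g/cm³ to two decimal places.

0.2301 = 0.3086 − 0.04193 × ρ
ρ = (0.3086 − 0.2301) / 0.04193 = 1.87 g/cm³

1.87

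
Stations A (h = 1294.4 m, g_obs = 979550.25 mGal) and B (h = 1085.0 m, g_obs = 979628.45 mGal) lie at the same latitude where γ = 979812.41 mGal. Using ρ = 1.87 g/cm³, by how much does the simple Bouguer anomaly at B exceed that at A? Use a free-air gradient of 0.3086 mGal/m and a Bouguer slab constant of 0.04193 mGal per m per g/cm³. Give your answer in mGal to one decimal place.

30.0

Δg_SB(A) = 979550.25 − 979812.41 + 0.3086×1294.4 − 0.04193×1.87×1294.4 = 35.80 mGal
Δg_SB(B) = 979628.45 − 979812.41 + 0.3086×1085.0 − 0.04193×1.87×1085.0 = 65.80 mGal
Difference = 65.80 − (35.80) = 30.00 mGal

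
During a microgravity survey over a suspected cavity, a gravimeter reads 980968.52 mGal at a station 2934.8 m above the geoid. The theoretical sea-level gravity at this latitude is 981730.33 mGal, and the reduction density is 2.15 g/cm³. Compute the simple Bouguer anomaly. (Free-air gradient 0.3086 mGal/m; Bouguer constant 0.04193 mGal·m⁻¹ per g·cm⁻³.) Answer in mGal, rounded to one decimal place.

Free-air correction = 0.3086 × 2934.8 = 905.68 mGal
Free-air anomaly = 980968.52 − 981730.33 + (905.68) = 143.87 mGal
Bouguer slab correction = 0.04193 × 2.15 × 2934.8 = 264.57 mGal
Simple Bouguer anomaly = 143.87 − (264.57) = -120.70 mGal

-120.7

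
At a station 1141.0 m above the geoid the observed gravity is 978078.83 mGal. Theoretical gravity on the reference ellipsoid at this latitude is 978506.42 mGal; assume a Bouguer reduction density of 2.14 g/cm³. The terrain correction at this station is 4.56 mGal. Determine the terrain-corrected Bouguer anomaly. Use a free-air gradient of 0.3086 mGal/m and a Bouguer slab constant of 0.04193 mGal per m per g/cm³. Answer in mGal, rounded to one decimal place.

-173.3

Free-air correction = 0.3086 × 1141.0 = 352.11 mGal
Free-air anomaly = 978078.83 − 978506.42 + (352.11) = -75.48 mGal
Bouguer slab correction = 0.04193 × 2.14 × 1141.0 = 102.38 mGal
Simple Bouguer anomaly = -75.48 − (102.38) = -177.86 mGal
Complete Bouguer anomaly = -177.86 + 4.56 = -173.30 mGal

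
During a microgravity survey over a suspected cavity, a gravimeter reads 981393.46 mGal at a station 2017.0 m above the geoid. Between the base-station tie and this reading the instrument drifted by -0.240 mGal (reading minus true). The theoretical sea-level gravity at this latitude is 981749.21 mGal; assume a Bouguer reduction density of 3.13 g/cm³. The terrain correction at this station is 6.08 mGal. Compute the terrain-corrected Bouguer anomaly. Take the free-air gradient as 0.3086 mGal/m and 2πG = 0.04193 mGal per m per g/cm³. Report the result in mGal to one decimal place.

Drift-corrected reading = 981393.46 − (-0.240) = 981393.700 mGal
Free-air correction = 0.3086 × 2017.0 = 622.45 mGal
Free-air anomaly = 981393.700 − 981749.21 + (622.45) = 266.940 mGal
Bouguer slab correction = 0.04193 × 3.13 × 2017.0 = 264.71 mGal
Simple Bouguer anomaly = 266.940 − (264.71) = 2.230 mGal
Complete Bouguer anomaly = 2.230 + 6.08 = 8.310 mGal

8.3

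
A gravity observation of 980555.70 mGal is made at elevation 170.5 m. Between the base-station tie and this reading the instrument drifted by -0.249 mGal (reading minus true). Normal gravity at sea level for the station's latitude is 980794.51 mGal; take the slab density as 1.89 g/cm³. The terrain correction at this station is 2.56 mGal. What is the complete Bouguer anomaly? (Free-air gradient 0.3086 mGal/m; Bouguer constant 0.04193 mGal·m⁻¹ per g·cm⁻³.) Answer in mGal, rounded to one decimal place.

-196.9

Drift-corrected reading = 980555.70 − (-0.249) = 980555.949 mGal
Free-air correction = 0.3086 × 170.5 = 52.62 mGal
Free-air anomaly = 980555.949 − 980794.51 + (52.62) = -185.941 mGal
Bouguer slab correction = 0.04193 × 1.89 × 170.5 = 13.51 mGal
Simple Bouguer anomaly = -185.941 − (13.51) = -199.451 mGal
Complete Bouguer anomaly = -199.451 + 2.56 = -196.891 mGal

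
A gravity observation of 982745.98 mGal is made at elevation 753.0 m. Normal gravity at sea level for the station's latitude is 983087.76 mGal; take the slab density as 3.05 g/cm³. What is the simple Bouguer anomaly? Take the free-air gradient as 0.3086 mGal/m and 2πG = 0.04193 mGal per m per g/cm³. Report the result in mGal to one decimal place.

-205.7

Free-air correction = 0.3086 × 753.0 = 232.38 mGal
Free-air anomaly = 982745.98 − 983087.76 + (232.38) = -109.40 mGal
Bouguer slab correction = 0.04193 × 3.05 × 753.0 = 96.30 mGal
Simple Bouguer anomaly = -109.40 − (96.30) = -205.70 mGal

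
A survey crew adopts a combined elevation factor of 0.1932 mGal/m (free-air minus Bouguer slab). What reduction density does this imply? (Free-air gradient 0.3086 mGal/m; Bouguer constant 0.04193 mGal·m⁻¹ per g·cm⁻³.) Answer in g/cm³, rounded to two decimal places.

0.1932 = 0.3086 − 0.04193 × ρ
ρ = (0.3086 − 0.1932) / 0.04193 = 2.75 g/cm³

2.75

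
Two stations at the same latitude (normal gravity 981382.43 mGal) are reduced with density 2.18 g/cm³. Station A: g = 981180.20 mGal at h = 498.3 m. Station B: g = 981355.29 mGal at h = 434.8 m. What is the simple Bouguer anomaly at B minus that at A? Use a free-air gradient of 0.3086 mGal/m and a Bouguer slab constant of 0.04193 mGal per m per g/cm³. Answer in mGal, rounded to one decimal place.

Δg_SB(A) = 981180.20 − 981382.43 + 0.3086×498.3 − 0.04193×2.18×498.3 = -94.00 mGal
Δg_SB(B) = 981355.29 − 981382.43 + 0.3086×434.8 − 0.04193×2.18×434.8 = 67.30 mGal
Difference = 67.30 − (-94.00) = 161.30 mGal

161.3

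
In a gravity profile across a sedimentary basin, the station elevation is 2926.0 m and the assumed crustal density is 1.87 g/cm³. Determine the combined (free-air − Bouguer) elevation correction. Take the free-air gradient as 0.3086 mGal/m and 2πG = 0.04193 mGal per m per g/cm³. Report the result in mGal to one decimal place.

673.5

Combined gradient = 0.3086 − 0.04193 × 1.87 = 0.2301909 mGal/m
Combined elevation correction = 0.2301909 × 2926.0 = 673.5 mGal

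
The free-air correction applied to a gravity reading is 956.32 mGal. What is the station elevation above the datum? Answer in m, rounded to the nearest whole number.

h = 956.32 / 0.3086 = 3098.90 m

3099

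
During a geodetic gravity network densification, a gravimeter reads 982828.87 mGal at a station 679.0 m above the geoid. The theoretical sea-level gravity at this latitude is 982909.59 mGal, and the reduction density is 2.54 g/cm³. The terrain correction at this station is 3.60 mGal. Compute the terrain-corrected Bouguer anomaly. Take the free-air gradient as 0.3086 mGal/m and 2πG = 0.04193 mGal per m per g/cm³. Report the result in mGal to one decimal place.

60.1

Free-air correction = 0.3086 × 679.0 = 209.54 mGal
Free-air anomaly = 982828.87 − 982909.59 + (209.54) = 128.82 mGal
Bouguer slab correction = 0.04193 × 2.54 × 679.0 = 72.31 mGal
Simple Bouguer anomaly = 128.82 − (72.31) = 56.51 mGal
Complete Bouguer anomaly = 56.51 + 3.60 = 60.11 mGal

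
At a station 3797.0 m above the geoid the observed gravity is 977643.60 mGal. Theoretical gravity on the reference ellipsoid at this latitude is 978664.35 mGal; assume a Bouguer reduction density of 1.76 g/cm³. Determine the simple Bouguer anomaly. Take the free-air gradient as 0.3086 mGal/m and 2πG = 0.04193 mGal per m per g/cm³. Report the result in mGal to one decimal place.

Free-air correction = 0.3086 × 3797.0 = 1171.75 mGal
Free-air anomaly = 977643.60 − 978664.35 + (1171.75) = 151.00 mGal
Bouguer slab correction = 0.04193 × 1.76 × 3797.0 = 280.21 mGal
Simple Bouguer anomaly = 151.00 − (280.21) = -129.21 mGal

-129.2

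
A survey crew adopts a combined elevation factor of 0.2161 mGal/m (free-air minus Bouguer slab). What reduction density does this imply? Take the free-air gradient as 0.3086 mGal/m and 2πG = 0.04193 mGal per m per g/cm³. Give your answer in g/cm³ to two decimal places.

2.21

0.2161 = 0.3086 − 0.04193 × ρ
ρ = (0.3086 − 0.2161) / 0.04193 = 2.21 g/cm³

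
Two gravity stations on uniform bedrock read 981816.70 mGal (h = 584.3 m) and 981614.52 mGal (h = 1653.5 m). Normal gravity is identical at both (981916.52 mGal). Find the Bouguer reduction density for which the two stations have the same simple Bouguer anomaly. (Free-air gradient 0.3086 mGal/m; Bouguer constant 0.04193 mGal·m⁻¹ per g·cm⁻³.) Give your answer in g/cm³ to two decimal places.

2.85

Δg_obs = 981614.52 − 981816.70 = -202.18 mGal over Δh = 1653.5 − 584.3 = 1069.2 m
Equal Bouguer anomalies ⇒ Δg_obs + (0.3086 − 0.04193ρ)·Δh = 0
0.3086 − 0.04193ρ = −Δg_obs/Δh = 0.18909
ρ = (0.3086 − 0.18909) / 0.04193 = 2.85 g/cm³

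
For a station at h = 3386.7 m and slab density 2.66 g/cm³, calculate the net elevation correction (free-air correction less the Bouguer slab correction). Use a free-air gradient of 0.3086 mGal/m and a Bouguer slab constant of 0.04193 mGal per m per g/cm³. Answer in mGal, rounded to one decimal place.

667.4

Combined gradient = 0.3086 − 0.04193 × 2.66 = 0.1970662 mGal/m
Combined elevation correction = 0.1970662 × 3386.7 = 667.4 mGal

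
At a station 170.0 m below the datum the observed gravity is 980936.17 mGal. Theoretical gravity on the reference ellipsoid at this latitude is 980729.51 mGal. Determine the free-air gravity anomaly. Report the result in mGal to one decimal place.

154.2

Free-air correction = 0.3086 × -170.0 = -52.46 mGal
Free-air anomaly = 980936.17 − 980729.51 + (-52.46) = 154.20 mGal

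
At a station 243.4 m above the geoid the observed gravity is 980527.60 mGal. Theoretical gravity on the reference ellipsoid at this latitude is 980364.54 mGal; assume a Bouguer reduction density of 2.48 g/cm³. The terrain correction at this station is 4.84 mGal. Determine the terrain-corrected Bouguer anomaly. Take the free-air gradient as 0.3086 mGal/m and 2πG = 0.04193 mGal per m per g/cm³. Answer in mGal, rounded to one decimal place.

Free-air correction = 0.3086 × 243.4 = 75.11 mGal
Free-air anomaly = 980527.60 − 980364.54 + (75.11) = 238.17 mGal
Bouguer slab correction = 0.04193 × 2.48 × 243.4 = 25.31 mGal
Simple Bouguer anomaly = 238.17 − (25.31) = 212.86 mGal
Complete Bouguer anomaly = 212.86 + 4.84 = 217.70 mGal

217.7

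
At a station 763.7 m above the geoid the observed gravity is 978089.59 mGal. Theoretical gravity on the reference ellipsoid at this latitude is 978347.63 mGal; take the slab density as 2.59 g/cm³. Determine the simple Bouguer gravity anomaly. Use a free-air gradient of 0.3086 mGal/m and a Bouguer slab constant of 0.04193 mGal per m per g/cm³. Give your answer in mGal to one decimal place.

Free-air correction = 0.3086 × 763.7 = 235.68 mGal
Free-air anomaly = 978089.59 − 978347.63 + (235.68) = -22.36 mGal
Bouguer slab correction = 0.04193 × 2.59 × 763.7 = 82.94 mGal
Simple Bouguer anomaly = -22.36 − (82.94) = -105.30 mGal

-105.3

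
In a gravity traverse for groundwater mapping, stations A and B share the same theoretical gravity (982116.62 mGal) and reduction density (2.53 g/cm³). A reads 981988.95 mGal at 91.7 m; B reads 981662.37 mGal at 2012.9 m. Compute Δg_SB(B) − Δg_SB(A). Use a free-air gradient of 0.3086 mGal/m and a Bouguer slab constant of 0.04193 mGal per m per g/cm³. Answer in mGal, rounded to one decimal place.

62.5

Δg_SB(A) = 981988.95 − 982116.62 + 0.3086×91.7 − 0.04193×2.53×91.7 = -109.10 mGal
Δg_SB(B) = 981662.37 − 982116.62 + 0.3086×2012.9 − 0.04193×2.53×2012.9 = -46.60 mGal
Difference = -46.60 − (-109.10) = 62.50 mGal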